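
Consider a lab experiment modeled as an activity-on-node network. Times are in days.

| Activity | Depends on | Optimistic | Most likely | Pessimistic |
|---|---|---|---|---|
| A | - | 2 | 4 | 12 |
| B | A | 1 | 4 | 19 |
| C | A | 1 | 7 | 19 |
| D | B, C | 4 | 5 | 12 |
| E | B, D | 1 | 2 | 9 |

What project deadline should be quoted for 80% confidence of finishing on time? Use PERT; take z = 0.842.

25.3 days

te_A = (2 + 4·4 + 12)/6 = 30/6 = 5; σ²_A = ((12−2)/6)² = 2.778
te_B = (1 + 4·4 + 19)/6 = 36/6 = 6; σ²_B = ((19−1)/6)² = 9.000
te_C = (1 + 4·7 + 19)/6 = 48/6 = 8; σ²_C = ((19−1)/6)² = 9.000
te_D = (4 + 4·5 + 12)/6 = 36/6 = 6; σ²_D = ((12−4)/6)² = 1.778
te_E = (1 + 4·2 + 9)/6 = 18/6 = 3; σ²_E = ((9−1)/6)² = 1.778

Forward pass:
ES_A = 0; EF_A = 5
ES_B = 5; EF_B = 5+6 = 11
ES_C = 5; EF_C = 5+8 = 13
ES_D = max(EF_B=11, EF_C=13) = 13; EF_D = 13+6 = 19
ES_E = max(EF_B=11, EF_D=19) = 19; EF_E = 19+3 = 22
Expected project duration μ = 22 days. Critical path: A → C → D → E.

Variance along critical path = 2.778 + 9.000 + 1.778 + 1.778 = 15.333; σ = 3.916 days.
D = μ + z·σ = 22 + 0.842·3.916 = 25.3 days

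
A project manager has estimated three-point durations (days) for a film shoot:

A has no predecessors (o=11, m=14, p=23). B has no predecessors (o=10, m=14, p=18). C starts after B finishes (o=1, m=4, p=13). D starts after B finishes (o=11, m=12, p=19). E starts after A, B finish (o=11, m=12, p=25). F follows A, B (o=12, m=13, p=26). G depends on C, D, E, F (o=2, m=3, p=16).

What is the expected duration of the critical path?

35 days

te_A = (11 + 4·14 + 23)/6 = 90/6 = 15
te_B = (10 + 4·14 + 18)/6 = 84/6 = 14
te_C = (1 + 4·4 + 13)/6 = 30/6 = 5
te_D = (11 + 4·12 + 19)/6 = 78/6 = 13
te_E = (11 + 4·12 + 25)/6 = 84/6 = 14
te_F = (12 + 4·13 + 26)/6 = 90/6 = 15
te_G = (2 + 4·3 + 16)/6 = 30/6 = 5

Forward pass:
ES_A = 0; EF_A = 15
ES_B = 0; EF_B = 14
ES_C = 14; EF_C = 14+5 = 19
ES_D = 14; EF_D = 14+13 = 27
ES_E = max(EF_A=15, EF_B=14) = 15; EF_E = 15+14 = 29
ES_F = max(EF_A=15, EF_B=14) = 15; EF_F = 15+15 = 30
ES_G = max(EF_C=19, EF_D=27, EF_E=29, EF_F=30) = 30; EF_G = 30+5 = 35
Expected project duration μ = 35 days. Critical path: A → F → G.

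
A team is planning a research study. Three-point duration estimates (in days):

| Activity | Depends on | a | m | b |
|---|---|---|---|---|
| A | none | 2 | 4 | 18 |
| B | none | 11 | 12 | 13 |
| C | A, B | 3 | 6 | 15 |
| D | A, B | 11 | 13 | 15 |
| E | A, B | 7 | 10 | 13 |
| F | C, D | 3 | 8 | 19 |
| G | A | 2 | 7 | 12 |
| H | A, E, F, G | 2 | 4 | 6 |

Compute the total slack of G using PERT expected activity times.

te_A = (2 + 4·4 + 18)/6 = 36/6 = 6
te_B = (11 + 4·12 + 13)/6 = 72/6 = 12
te_C = (3 + 4·6 + 15)/6 = 42/6 = 7
te_D = (11 + 4·13 + 15)/6 = 78/6 = 13
te_E = (7 + 4·10 + 13)/6 = 60/6 = 10
te_F = (3 + 4·8 + 19)/6 = 54/6 = 9
te_G = (2 + 4·7 + 12)/6 = 42/6 = 7
te_H = (2 + 4·4 + 6)/6 = 24/6 = 4

Forward pass:
ES_A = 0; EF_A = 6
ES_B = 0; EF_B = 12
ES_C = max(EF_A=6, EF_B=12) = 12; EF_C = 12+7 = 19
ES_D = max(EF_A=6, EF_B=12) = 12; EF_D = 12+13 = 25
ES_E = max(EF_A=6, EF_B=12) = 12; EF_E = 12+10 = 22
ES_F = max(EF_C=19, EF_D=25) = 25; EF_F = 25+9 = 34
ES_G = 6; EF_G = 6+7 = 13
ES_H = max(EF_A=6, EF_E=22, EF_F=34, EF_G=13) = 34; EF_H = 34+4 = 38
Expected project duration μ = 38 days. Critical path: B → D → F → H.

Backward pass:
LF_H = 38; LS_H = 38−4 = 34
LF_G = LS_H = 34; LS_G = 34−7 = 27
LF_F = LS_H = 34; LS_F = 34−9 = 25
LF_E = LS_H = 34; LS_E = 34−10 = 24
LF_D = LS_F = 25; LS_D = 25−13 = 12
LF_C = LS_F = 25; LS_C = 25−7 = 18
LF_B = min(LS_C=18, LS_D=12, LS_E=24) = 12; LS_B = 12−12 = 0
LF_A = min(LS_C=18, LS_D=12, LS_E=24, LS_G=27, LS_H=34) = 12; LS_A = 12−6 = 6
Slack_G = LS_G − ES_G = 27 − 6 = 21

21 days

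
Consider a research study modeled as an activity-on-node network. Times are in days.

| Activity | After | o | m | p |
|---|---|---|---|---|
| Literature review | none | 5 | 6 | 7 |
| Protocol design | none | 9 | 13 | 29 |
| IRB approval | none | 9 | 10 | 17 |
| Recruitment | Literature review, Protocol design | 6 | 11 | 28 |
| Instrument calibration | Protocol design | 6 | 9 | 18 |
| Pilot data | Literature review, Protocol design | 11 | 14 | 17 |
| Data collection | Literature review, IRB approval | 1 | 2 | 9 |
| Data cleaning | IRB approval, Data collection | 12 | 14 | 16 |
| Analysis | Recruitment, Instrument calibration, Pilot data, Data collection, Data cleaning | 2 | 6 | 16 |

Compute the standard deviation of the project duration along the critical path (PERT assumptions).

4.19 days

te_Literature review = (5 + 4·6 + 7)/6 = 36/6 = 6; σ²_Literature review = ((7−5)/6)² = 0.111
te_Protocol design = (9 + 4·13 + 29)/6 = 90/6 = 15; σ²_Protocol design = ((29−9)/6)² = 11.111
te_IRB approval = (9 + 4·10 + 17)/6 = 66/6 = 11; σ²_IRB approval = ((17−9)/6)² = 1.778
te_Recruitment = (6 + 4·11 + 28)/6 = 78/6 = 13; σ²_Recruitment = ((28−6)/6)² = 13.444
te_Instrument calibration = (6 + 4·9 + 18)/6 = 60/6 = 10; σ²_Instrument calibration = ((18−6)/6)² = 4.000
te_Pilot data = (11 + 4·14 + 17)/6 = 84/6 = 14; σ²_Pilot data = ((17−11)/6)² = 1.000
te_Data collection = (1 + 4·2 + 9)/6 = 18/6 = 3; σ²_Data collection = ((9−1)/6)² = 1.778
te_Data cleaning = (12 + 4·14 + 16)/6 = 84/6 = 14; σ²_Data cleaning = ((16−12)/6)² = 0.444
te_Analysis = (2 + 4·6 + 16)/6 = 42/6 = 7; σ²_Analysis = ((16−2)/6)² = 5.444

Forward pass:
ES_Literature review = 0; EF_Literature review = 6
ES_Protocol design = 0; EF_Protocol design = 15
ES_IRB approval = 0; EF_IRB approval = 11
ES_Recruitment = max(EF_Literature review=6, EF_Protocol design=15) = 15; EF_Recruitment = 15+13 = 28
ES_Instrument calibration = 15; EF_Instrument calibration = 15+10 = 25
ES_Pilot data = max(EF_Literature review=6, EF_Protocol design=15) = 15; EF_Pilot data = 15+14 = 29
ES_Data collection = max(EF_Literature review=6, EF_IRB approval=11) = 11; EF_Data collection = 11+3 = 14
ES_Data cleaning = max(EF_IRB approval=11, EF_Data collection=14) = 14; EF_Data cleaning = 14+14 = 28
ES_Analysis = max(EF_Recruitment=28, EF_Instrument calibration=25, EF_Pilot data=29, EF_Data collection=14, EF_Data cleaning=28) = 29; EF_Analysis = 29+7 = 36
Expected project duration μ = 36 days. Critical path: Protocol design → Pilot data → Analysis.

Variance along critical path = 11.111 + 1.000 + 5.444 = 17.556
σ = √17.556 = 4.190 days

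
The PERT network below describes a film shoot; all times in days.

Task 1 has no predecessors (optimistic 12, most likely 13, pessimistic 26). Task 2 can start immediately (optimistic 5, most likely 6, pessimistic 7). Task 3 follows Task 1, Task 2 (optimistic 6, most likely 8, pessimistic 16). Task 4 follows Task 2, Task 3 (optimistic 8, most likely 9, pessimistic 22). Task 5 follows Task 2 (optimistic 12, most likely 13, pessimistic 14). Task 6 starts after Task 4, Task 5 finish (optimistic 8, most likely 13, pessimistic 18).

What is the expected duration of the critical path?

48 days

te_Task 1 = (12 + 4·13 + 26)/6 = 90/6 = 15
te_Task 2 = (5 + 4·6 + 7)/6 = 36/6 = 6
te_Task 3 = (6 + 4·8 + 16)/6 = 54/6 = 9
te_Task 4 = (8 + 4·9 + 22)/6 = 66/6 = 11
te_Task 5 = (12 + 4·13 + 14)/6 = 78/6 = 13
te_Task 6 = (8 + 4·13 + 18)/6 = 78/6 = 13

Forward pass:
ES_Task 1 = 0; EF_Task 1 = 15
ES_Task 2 = 0; EF_Task 2 = 6
ES_Task 3 = max(EF_Task 1=15, EF_Task 2=6) = 15; EF_Task 3 = 15+9 = 24
ES_Task 4 = max(EF_Task 2=6, EF_Task 3=24) = 24; EF_Task 4 = 24+11 = 35
ES_Task 5 = 6; EF_Task 5 = 6+13 = 19
ES_Task 6 = max(EF_Task 4=35, EF_Task 5=19) = 35; EF_Task 6 = 35+13 = 48
Expected project duration μ = 48 days. Critical path: Task 1 → Task 3 → Task 4 → Task 6.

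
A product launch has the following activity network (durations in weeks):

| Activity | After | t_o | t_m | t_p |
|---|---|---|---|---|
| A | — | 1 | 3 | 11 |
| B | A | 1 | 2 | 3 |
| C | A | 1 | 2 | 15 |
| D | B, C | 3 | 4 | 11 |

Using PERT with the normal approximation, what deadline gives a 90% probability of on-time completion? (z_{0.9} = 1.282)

te_A = (1 + 4·3 + 11)/6 = 24/6 = 4; σ²_A = ((11−1)/6)² = 2.778
te_B = (1 + 4·2 + 3)/6 = 12/6 = 2; σ²_B = ((3−1)/6)² = 0.111
te_C = (1 + 4·2 + 15)/6 = 24/6 = 4; σ²_C = ((15−1)/6)² = 5.444
te_D = (3 + 4·4 + 11)/6 = 30/6 = 5; σ²_D = ((11−3)/6)² = 1.778

Forward pass:
ES_A = 0; EF_A = 4
ES_B = 4; EF_B = 4+2 = 6
ES_C = 4; EF_C = 4+4 = 8
ES_D = max(EF_B=6, EF_C=8) = 8; EF_D = 8+5 = 13
Expected project duration μ = 13 weeks. Critical path: A → C → D.

Variance along critical path = 2.778 + 5.444 + 1.778 = 10.000; σ = 3.162 weeks.
D = μ + z·σ = 13 + 1.282·3.162 = 17.1 weeks

17.1 weeks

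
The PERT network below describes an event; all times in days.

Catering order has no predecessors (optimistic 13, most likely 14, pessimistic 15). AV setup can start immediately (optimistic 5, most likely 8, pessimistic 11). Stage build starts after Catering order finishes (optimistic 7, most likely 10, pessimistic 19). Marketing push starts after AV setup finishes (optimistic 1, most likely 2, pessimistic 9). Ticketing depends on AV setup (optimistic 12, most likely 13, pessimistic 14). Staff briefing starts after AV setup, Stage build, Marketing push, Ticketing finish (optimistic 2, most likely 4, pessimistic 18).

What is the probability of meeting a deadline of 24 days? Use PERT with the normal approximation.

0.018

te_Catering order = (13 + 4·14 + 15)/6 = 84/6 = 14; σ²_Catering order = ((15−13)/6)² = 0.111
te_AV setup = (5 + 4·8 + 11)/6 = 48/6 = 8; σ²_AV setup = ((11−5)/6)² = 1.000
te_Stage build = (7 + 4·10 + 19)/6 = 66/6 = 11; σ²_Stage build = ((19−7)/6)² = 4.000
te_Marketing push = (1 + 4·2 + 9)/6 = 18/6 = 3; σ²_Marketing push = ((9−1)/6)² = 1.778
te_Ticketing = (12 + 4·13 + 14)/6 = 78/6 = 13; σ²_Ticketing = ((14−12)/6)² = 0.111
te_Staff briefing = (2 + 4·4 + 18)/6 = 36/6 = 6; σ²_Staff briefing = ((18−2)/6)² = 7.111

Forward pass:
ES_Catering order = 0; EF_Catering order = 14
ES_AV setup = 0; EF_AV setup = 8
ES_Stage build = 14; EF_Stage build = 14+11 = 25
ES_Marketing push = 8; EF_Marketing push = 8+3 = 11
ES_Ticketing = 8; EF_Ticketing = 8+13 = 21
ES_Staff briefing = max(EF_AV setup=8, EF_Stage build=25, EF_Marketing push=11, EF_Ticketing=21) = 25; EF_Staff briefing = 25+6 = 31
Expected project duration μ = 31 days. Critical path: Catering order → Stage build → Staff briefing.

Variance along critical path = 0.111 + 4.000 + 7.111 = 11.222; σ = √11.222 = 3.350 days.
Z = (24 − 31) / 3.350 = -2.090
P(T ≤ 24) = Φ(-2.090) ≈ 0.018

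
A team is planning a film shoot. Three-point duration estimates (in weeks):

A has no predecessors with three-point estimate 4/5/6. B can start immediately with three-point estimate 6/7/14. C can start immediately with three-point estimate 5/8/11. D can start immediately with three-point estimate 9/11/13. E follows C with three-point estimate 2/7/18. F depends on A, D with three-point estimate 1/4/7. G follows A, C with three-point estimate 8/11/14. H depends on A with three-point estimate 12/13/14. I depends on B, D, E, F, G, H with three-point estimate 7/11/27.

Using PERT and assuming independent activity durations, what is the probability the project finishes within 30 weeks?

te_A = (4 + 4·5 + 6)/6 = 30/6 = 5; σ²_A = ((6−4)/6)² = 0.111
te_B = (6 + 4·7 + 14)/6 = 48/6 = 8; σ²_B = ((14−6)/6)² = 1.778
te_C = (5 + 4·8 + 11)/6 = 48/6 = 8; σ²_C = ((11−5)/6)² = 1.000
te_D = (9 + 4·11 + 13)/6 = 66/6 = 11; σ²_D = ((13−9)/6)² = 0.444
te_E = (2 + 4·7 + 18)/6 = 48/6 = 8; σ²_E = ((18−2)/6)² = 7.111
te_F = (1 + 4·4 + 7)/6 = 24/6 = 4; σ²_F = ((7−1)/6)² = 1.000
te_G = (8 + 4·11 + 14)/6 = 66/6 = 11; σ²_G = ((14−8)/6)² = 1.000
te_H = (12 + 4·13 + 14)/6 = 78/6 = 13; σ²_H = ((14−12)/6)² = 0.111
te_I = (7 + 4·11 + 27)/6 = 78/6 = 13; σ²_I = ((27−7)/6)² = 11.111

Forward pass:
ES_A = 0; EF_A = 5
ES_B = 0; EF_B = 8
ES_C = 0; EF_C = 8
ES_D = 0; EF_D = 11
ES_E = 8; EF_E = 8+8 = 16
ES_F = max(EF_A=5, EF_D=11) = 11; EF_F = 11+4 = 15
ES_G = max(EF_A=5, EF_C=8) = 8; EF_G = 8+11 = 19
ES_H = 5; EF_H = 5+13 = 18
ES_I = max(EF_B=8, EF_D=11, EF_E=16, EF_F=15, EF_G=19, EF_H=18) = 19; EF_I = 19+13 = 32
Expected project duration μ = 32 weeks. Critical path: C → G → I.

Variance along critical path = 1.000 + 1.000 + 11.111 = 13.111; σ = √13.111 = 3.621 weeks.
Z = (30 − 32) / 3.621 = -0.552
P(T ≤ 30) = Φ(-0.552) ≈ 0.290

0.290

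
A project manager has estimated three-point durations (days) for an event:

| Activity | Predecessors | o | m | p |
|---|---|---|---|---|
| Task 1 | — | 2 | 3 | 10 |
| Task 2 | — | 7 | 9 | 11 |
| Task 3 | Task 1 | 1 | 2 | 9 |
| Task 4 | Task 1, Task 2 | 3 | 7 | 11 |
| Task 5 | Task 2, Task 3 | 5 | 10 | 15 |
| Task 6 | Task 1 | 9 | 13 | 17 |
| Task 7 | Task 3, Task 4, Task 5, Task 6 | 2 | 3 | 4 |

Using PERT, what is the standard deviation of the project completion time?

1.83 days

te_Task 1 = (2 + 4·3 + 10)/6 = 24/6 = 4; σ²_Task 1 = ((10−2)/6)² = 1.778
te_Task 2 = (7 + 4·9 + 11)/6 = 54/6 = 9; σ²_Task 2 = ((11−7)/6)² = 0.444
te_Task 3 = (1 + 4·2 + 9)/6 = 18/6 = 3; σ²_Task 3 = ((9−1)/6)² = 1.778
te_Task 4 = (3 + 4·7 + 11)/6 = 42/6 = 7; σ²_Task 4 = ((11−3)/6)² = 1.778
te_Task 5 = (5 + 4·10 + 15)/6 = 60/6 = 10; σ²_Task 5 = ((15−5)/6)² = 2.778
te_Task 6 = (9 + 4·13 + 17)/6 = 78/6 = 13; σ²_Task 6 = ((17−9)/6)² = 1.778
te_Task 7 = (2 + 4·3 + 4)/6 = 18/6 = 3; σ²_Task 7 = ((4−2)/6)² = 0.111

Forward pass:
ES_Task 1 = 0; EF_Task 1 = 4
ES_Task 2 = 0; EF_Task 2 = 9
ES_Task 3 = 4; EF_Task 3 = 4+3 = 7
ES_Task 4 = max(EF_Task 1=4, EF_Task 2=9) = 9; EF_Task 4 = 9+7 = 16
ES_Task 5 = max(EF_Task 2=9, EF_Task 3=7) = 9; EF_Task 5 = 9+10 = 19
ES_Task 6 = 4; EF_Task 6 = 4+13 = 17
ES_Task 7 = max(EF_Task 3=7, EF_Task 4=16, EF_Task 5=19, EF_Task 6=17) = 19; EF_Task 7 = 19+3 = 22
Expected project duration μ = 22 days. Critical path: Task 2 → Task 5 → Task 7.

Variance along critical path = 0.444 + 2.778 + 0.111 = 3.333
σ = √3.333 = 1.826 days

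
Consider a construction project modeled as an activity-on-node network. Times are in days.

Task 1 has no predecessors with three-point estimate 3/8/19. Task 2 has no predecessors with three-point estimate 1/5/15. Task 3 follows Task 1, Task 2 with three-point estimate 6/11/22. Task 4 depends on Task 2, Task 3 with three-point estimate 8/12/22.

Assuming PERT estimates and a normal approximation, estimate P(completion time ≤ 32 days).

te_Task 1 = (3 + 4·8 + 19)/6 = 54/6 = 9; σ²_Task 1 = ((19−3)/6)² = 7.111
te_Task 2 = (1 + 4·5 + 15)/6 = 36/6 = 6; σ²_Task 2 = ((15−1)/6)² = 5.444
te_Task 3 = (6 + 4·11 + 22)/6 = 72/6 = 12; σ²_Task 3 = ((22−6)/6)² = 7.111
te_Task 4 = (8 + 4·12 + 22)/6 = 78/6 = 13; σ²_Task 4 = ((22−8)/6)² = 5.444

Forward pass:
ES_Task 1 = 0; EF_Task 1 = 9
ES_Task 2 = 0; EF_Task 2 = 6
ES_Task 3 = max(EF_Task 1=9, EF_Task 2=6) = 9; EF_Task 3 = 9+12 = 21
ES_Task 4 = max(EF_Task 2=6, EF_Task 3=21) = 21; EF_Task 4 = 21+13 = 34
Expected project duration μ = 34 days. Critical path: Task 1 → Task 3 → Task 4.

Variance along critical path = 7.111 + 7.111 + 5.444 = 19.667; σ = √19.667 = 4.435 days.
Z = (32 − 34) / 4.435 = -0.451
P(T ≤ 32) = Φ(-0.451) ≈ 0.326

0.326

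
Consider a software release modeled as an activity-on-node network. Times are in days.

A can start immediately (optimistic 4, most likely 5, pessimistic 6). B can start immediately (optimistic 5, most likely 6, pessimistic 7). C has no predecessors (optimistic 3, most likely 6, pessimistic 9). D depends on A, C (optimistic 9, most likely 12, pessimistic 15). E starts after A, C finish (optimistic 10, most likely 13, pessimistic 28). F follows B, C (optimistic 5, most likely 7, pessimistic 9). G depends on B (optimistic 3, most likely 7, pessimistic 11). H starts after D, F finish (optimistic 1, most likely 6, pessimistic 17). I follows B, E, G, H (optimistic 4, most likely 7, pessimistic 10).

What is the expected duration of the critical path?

32 days

te_A = (4 + 4·5 + 6)/6 = 30/6 = 5
te_B = (5 + 4·6 + 7)/6 = 36/6 = 6
te_C = (3 + 4·6 + 9)/6 = 36/6 = 6
te_D = (9 + 4·12 + 15)/6 = 72/6 = 12
te_E = (10 + 4·13 + 28)/6 = 90/6 = 15
te_F = (5 + 4·7 + 9)/6 = 42/6 = 7
te_G = (3 + 4·7 + 11)/6 = 42/6 = 7
te_H = (1 + 4·6 + 17)/6 = 42/6 = 7
te_I = (4 + 4·7 + 10)/6 = 42/6 = 7

Forward pass:
ES_A = 0; EF_A = 5
ES_B = 0; EF_B = 6
ES_C = 0; EF_C = 6
ES_D = max(EF_A=5, EF_C=6) = 6; EF_D = 6+12 = 18
ES_E = max(EF_A=5, EF_C=6) = 6; EF_E = 6+15 = 21
ES_F = max(EF_B=6, EF_C=6) = 6; EF_F = 6+7 = 13
ES_G = 6; EF_G = 6+7 = 13
ES_H = max(EF_D=18, EF_F=13) = 18; EF_H = 18+7 = 25
ES_I = max(EF_B=6, EF_E=21, EF_G=13, EF_H=25) = 25; EF_I = 25+7 = 32
Expected project duration μ = 32 days. Critical path: C → D → H → I.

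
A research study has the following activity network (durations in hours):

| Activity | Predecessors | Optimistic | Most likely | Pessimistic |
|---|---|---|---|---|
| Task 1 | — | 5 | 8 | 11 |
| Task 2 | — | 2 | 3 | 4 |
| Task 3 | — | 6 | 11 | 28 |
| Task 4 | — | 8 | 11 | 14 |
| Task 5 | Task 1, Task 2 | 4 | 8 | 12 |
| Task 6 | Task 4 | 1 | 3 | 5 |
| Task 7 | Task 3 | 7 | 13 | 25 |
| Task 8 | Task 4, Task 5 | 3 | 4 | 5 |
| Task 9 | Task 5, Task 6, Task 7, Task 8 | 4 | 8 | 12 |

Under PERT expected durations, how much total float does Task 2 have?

12 hours

te_Task 1 = (5 + 4·8 + 11)/6 = 48/6 = 8
te_Task 2 = (2 + 4·3 + 4)/6 = 18/6 = 3
te_Task 3 = (6 + 4·11 + 28)/6 = 78/6 = 13
te_Task 4 = (8 + 4·11 + 14)/6 = 66/6 = 11
te_Task 5 = (4 + 4·8 + 12)/6 = 48/6 = 8
te_Task 6 = (1 + 4·3 + 5)/6 = 18/6 = 3
te_Task 7 = (7 + 4·13 + 25)/6 = 84/6 = 14
te_Task 8 = (3 + 4·4 + 5)/6 = 24/6 = 4
te_Task 9 = (4 + 4·8 + 12)/6 = 48/6 = 8

Forward pass:
ES_Task 1 = 0; EF_Task 1 = 8
ES_Task 2 = 0; EF_Task 2 = 3
ES_Task 3 = 0; EF_Task 3 = 13
ES_Task 4 = 0; EF_Task 4 = 11
ES_Task 5 = max(EF_Task 1=8, EF_Task 2=3) = 8; EF_Task 5 = 8+8 = 16
ES_Task 6 = 11; EF_Task 6 = 11+3 = 14
ES_Task 7 = 13; EF_Task 7 = 13+14 = 27
ES_Task 8 = max(EF_Task 4=11, EF_Task 5=16) = 16; EF_Task 8 = 16+4 = 20
ES_Task 9 = max(EF_Task 5=16, EF_Task 6=14, EF_Task 7=27, EF_Task 8=20) = 27; EF_Task 9 = 27+8 = 35
Expected project duration μ = 35 hours. Critical path: Task 3 → Task 7 → Task 9.

Backward pass:
LF_Task 9 = 35; LS_Task 9 = 35−8 = 27
LF_Task 8 = LS_Task 9 = 27; LS_Task 8 = 27−4 = 23
LF_Task 7 = LS_Task 9 = 27; LS_Task 7 = 27−14 = 13
LF_Task 6 = LS_Task 9 = 27; LS_Task 6 = 27−3 = 24
LF_Task 5 = min(LS_Task 8=23, LS_Task 9=27) = 23; LS_Task 5 = 23−8 = 15
LF_Task 4 = min(LS_Task 6=24, LS_Task 8=23) = 23; LS_Task 4 = 23−11 = 12
LF_Task 3 = LS_Task 7 = 13; LS_Task 3 = 13−13 = 0
LF_Task 2 = LS_Task 5 = 15; LS_Task 2 = 15−3 = 12
LF_Task 1 = LS_Task 5 = 15; LS_Task 1 = 15−8 = 7
Slack_Task 2 = LS_Task 2 − ES_Task 2 = 12 − 0 = 12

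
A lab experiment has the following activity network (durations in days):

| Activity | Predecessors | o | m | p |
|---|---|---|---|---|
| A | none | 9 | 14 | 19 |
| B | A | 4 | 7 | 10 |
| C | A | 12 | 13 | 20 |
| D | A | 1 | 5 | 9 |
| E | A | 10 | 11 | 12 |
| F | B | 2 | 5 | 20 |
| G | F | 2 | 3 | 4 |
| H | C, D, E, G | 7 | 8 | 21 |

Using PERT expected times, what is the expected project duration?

te_A = (9 + 4·14 + 19)/6 = 84/6 = 14
te_B = (4 + 4·7 + 10)/6 = 42/6 = 7
te_C = (12 + 4·13 + 20)/6 = 84/6 = 14
te_D = (1 + 4·5 + 9)/6 = 30/6 = 5
te_E = (10 + 4·11 + 12)/6 = 66/6 = 11
te_F = (2 + 4·5 + 20)/6 = 42/6 = 7
te_G = (2 + 4·3 + 4)/6 = 18/6 = 3
te_H = (7 + 4·8 + 21)/6 = 60/6 = 10

Forward pass:
ES_A = 0; EF_A = 14
ES_B = 14; EF_B = 14+7 = 21
ES_C = 14; EF_C = 14+14 = 28
ES_D = 14; EF_D = 14+5 = 19
ES_E = 14; EF_E = 14+11 = 25
ES_F = 21; EF_F = 21+7 = 28
ES_G = 28; EF_G = 28+3 = 31
ES_H = max(EF_C=28, EF_D=19, EF_E=25, EF_G=31) = 31; EF_H = 31+10 = 41
Expected project duration μ = 41 days. Critical path: A → B → F → G → H.

41 days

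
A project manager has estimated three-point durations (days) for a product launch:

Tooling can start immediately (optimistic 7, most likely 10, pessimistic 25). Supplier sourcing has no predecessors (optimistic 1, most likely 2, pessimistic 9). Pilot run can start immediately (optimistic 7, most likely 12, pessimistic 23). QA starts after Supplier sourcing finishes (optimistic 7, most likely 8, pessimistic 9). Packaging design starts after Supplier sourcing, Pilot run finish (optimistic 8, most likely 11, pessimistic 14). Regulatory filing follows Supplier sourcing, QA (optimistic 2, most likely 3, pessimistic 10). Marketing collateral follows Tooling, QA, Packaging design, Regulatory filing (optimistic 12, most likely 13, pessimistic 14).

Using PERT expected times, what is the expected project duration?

te_Tooling = (7 + 4·10 + 25)/6 = 72/6 = 12
te_Supplier sourcing = (1 + 4·2 + 9)/6 = 18/6 = 3
te_Pilot run = (7 + 4·12 + 23)/6 = 78/6 = 13
te_QA = (7 + 4·8 + 9)/6 = 48/6 = 8
te_Packaging design = (8 + 4·11 + 14)/6 = 66/6 = 11
te_Regulatory filing = (2 + 4·3 + 10)/6 = 24/6 = 4
te_Marketing collateral = (12 + 4·13 + 14)/6 = 78/6 = 13

Forward pass:
ES_Tooling = 0; EF_Tooling = 12
ES_Supplier sourcing = 0; EF_Supplier sourcing = 3
ES_Pilot run = 0; EF_Pilot run = 13
ES_QA = 3; EF_QA = 3+8 = 11
ES_Packaging design = max(EF_Supplier sourcing=3, EF_Pilot run=13) = 13; EF_Packaging design = 13+11 = 24
ES_Regulatory filing = max(EF_Supplier sourcing=3, EF_QA=11) = 11; EF_Regulatory filing = 11+4 = 15
ES_Marketing collateral = max(EF_Tooling=12, EF_QA=11, EF_Packaging design=24, EF_Regulatory filing=15) = 24; EF_Marketing collateral = 24+13 = 37
Expected project duration μ = 37 days. Critical path: Pilot run → Packaging design → Marketing collateral.

37 days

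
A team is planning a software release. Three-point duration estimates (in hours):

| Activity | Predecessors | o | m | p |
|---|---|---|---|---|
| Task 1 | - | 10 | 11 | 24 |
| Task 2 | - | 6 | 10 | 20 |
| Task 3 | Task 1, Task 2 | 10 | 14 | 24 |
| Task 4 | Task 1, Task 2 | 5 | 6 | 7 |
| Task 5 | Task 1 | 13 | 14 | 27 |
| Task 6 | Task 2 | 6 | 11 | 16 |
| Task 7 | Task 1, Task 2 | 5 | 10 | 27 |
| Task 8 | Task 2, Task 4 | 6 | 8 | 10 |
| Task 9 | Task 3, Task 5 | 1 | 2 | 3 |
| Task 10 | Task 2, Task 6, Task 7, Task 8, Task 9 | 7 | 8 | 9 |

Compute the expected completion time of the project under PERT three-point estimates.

39 hours

te_Task 1 = (10 + 4·11 + 24)/6 = 78/6 = 13
te_Task 2 = (6 + 4·10 + 20)/6 = 66/6 = 11
te_Task 3 = (10 + 4·14 + 24)/6 = 90/6 = 15
te_Task 4 = (5 + 4·6 + 7)/6 = 36/6 = 6
te_Task 5 = (13 + 4·14 + 27)/6 = 96/6 = 16
te_Task 6 = (6 + 4·11 + 16)/6 = 66/6 = 11
te_Task 7 = (5 + 4·10 + 27)/6 = 72/6 = 12
te_Task 8 = (6 + 4·8 + 10)/6 = 48/6 = 8
te_Task 9 = (1 + 4·2 + 3)/6 = 12/6 = 2
te_Task 10 = (7 + 4·8 + 9)/6 = 48/6 = 8

Forward pass:
ES_Task 1 = 0; EF_Task 1 = 13
ES_Task 2 = 0; EF_Task 2 = 11
ES_Task 3 = max(EF_Task 1=13, EF_Task 2=11) = 13; EF_Task 3 = 13+15 = 28
ES_Task 4 = max(EF_Task 1=13, EF_Task 2=11) = 13; EF_Task 4 = 13+6 = 19
ES_Task 5 = 13; EF_Task 5 = 13+16 = 29
ES_Task 6 = 11; EF_Task 6 = 11+11 = 22
ES_Task 7 = max(EF_Task 1=13, EF_Task 2=11) = 13; EF_Task 7 = 13+12 = 25
ES_Task 8 = max(EF_Task 2=11, EF_Task 4=19) = 19; EF_Task 8 = 19+8 = 27
ES_Task 9 = max(EF_Task 3=28, EF_Task 5=29) = 29; EF_Task 9 = 29+2 = 31
ES_Task 10 = max(EF_Task 2=11, EF_Task 6=22, EF_Task 7=25, EF_Task 8=27, EF_Task 9=31) = 31; EF_Task 10 = 31+8 = 39
Expected project duration μ = 39 hours. Critical path: Task 1 → Task 5 → Task 9 → Task 10.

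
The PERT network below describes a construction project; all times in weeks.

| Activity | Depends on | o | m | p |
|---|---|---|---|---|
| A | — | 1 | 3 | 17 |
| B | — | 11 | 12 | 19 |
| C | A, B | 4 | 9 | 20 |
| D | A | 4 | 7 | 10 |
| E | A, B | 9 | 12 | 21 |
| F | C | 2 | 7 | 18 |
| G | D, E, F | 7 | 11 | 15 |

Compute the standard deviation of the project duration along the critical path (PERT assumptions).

4.22 weeks

te_A = (1 + 4·3 + 17)/6 = 30/6 = 5; σ²_A = ((17−1)/6)² = 7.111
te_B = (11 + 4·12 + 19)/6 = 78/6 = 13; σ²_B = ((19−11)/6)² = 1.778
te_C = (4 + 4·9 + 20)/6 = 60/6 = 10; σ²_C = ((20−4)/6)² = 7.111
te_D = (4 + 4·7 + 10)/6 = 42/6 = 7; σ²_D = ((10−4)/6)² = 1.000
te_E = (9 + 4·12 + 21)/6 = 78/6 = 13; σ²_E = ((21−9)/6)² = 4.000
te_F = (2 + 4·7 + 18)/6 = 48/6 = 8; σ²_F = ((18−2)/6)² = 7.111
te_G = (7 + 4·11 + 15)/6 = 66/6 = 11; σ²_G = ((15−7)/6)² = 1.778

Forward pass:
ES_A = 0; EF_A = 5
ES_B = 0; EF_B = 13
ES_C = max(EF_A=5, EF_B=13) = 13; EF_C = 13+10 = 23
ES_D = 5; EF_D = 5+7 = 12
ES_E = max(EF_A=5, EF_B=13) = 13; EF_E = 13+13 = 26
ES_F = 23; EF_F = 23+8 = 31
ES_G = max(EF_D=12, EF_E=26, EF_F=31) = 31; EF_G = 31+11 = 42
Expected project duration μ = 42 weeks. Critical path: B → C → F → G.

Variance along critical path = 1.778 + 7.111 + 7.111 + 1.778 = 17.778
σ = √17.778 = 4.216 weeks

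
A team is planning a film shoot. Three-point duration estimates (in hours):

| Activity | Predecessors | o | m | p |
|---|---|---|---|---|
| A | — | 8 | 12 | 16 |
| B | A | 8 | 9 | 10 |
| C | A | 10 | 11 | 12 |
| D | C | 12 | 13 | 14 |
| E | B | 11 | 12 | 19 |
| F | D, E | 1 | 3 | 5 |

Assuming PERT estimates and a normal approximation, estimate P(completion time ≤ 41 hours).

0.900

te_A = (8 + 4·12 + 16)/6 = 72/6 = 12; σ²_A = ((16−8)/6)² = 1.778
te_B = (8 + 4·9 + 10)/6 = 54/6 = 9; σ²_B = ((10−8)/6)² = 0.111
te_C = (10 + 4·11 + 12)/6 = 66/6 = 11; σ²_C = ((12−10)/6)² = 0.111
te_D = (12 + 4·13 + 14)/6 = 78/6 = 13; σ²_D = ((14−12)/6)² = 0.111
te_E = (11 + 4·12 + 19)/6 = 78/6 = 13; σ²_E = ((19−11)/6)² = 1.778
te_F = (1 + 4·3 + 5)/6 = 18/6 = 3; σ²_F = ((5−1)/6)² = 0.444

Forward pass:
ES_A = 0; EF_A = 12
ES_B = 12; EF_B = 12+9 = 21
ES_C = 12; EF_C = 12+11 = 23
ES_D = 23; EF_D = 23+13 = 36
ES_E = 21; EF_E = 21+13 = 34
ES_F = max(EF_D=36, EF_E=34) = 36; EF_F = 36+3 = 39
Expected project duration μ = 39 hours. Critical path: A → C → D → F.

Variance along critical path = 1.778 + 0.111 + 0.111 + 0.444 = 2.444; σ = √2.444 = 1.563 hours.
Z = (41 − 39) / 1.563 = 1.279
P(T ≤ 41) = Φ(1.279) ≈ 0.900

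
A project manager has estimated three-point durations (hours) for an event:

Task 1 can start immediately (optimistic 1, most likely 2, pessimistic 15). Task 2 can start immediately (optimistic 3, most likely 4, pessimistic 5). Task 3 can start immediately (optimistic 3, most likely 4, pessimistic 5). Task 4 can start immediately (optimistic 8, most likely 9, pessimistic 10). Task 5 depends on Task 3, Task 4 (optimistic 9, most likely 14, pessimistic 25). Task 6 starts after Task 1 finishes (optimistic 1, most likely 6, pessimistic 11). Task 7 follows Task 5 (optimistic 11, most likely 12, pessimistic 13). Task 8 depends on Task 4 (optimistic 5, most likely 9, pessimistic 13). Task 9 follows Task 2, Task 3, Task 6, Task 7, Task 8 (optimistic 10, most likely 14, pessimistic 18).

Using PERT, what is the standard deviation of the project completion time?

te_Task 1 = (1 + 4·2 + 15)/6 = 24/6 = 4; σ²_Task 1 = ((15−1)/6)² = 5.444
te_Task 2 = (3 + 4·4 + 5)/6 = 24/6 = 4; σ²_Task 2 = ((5−3)/6)² = 0.111
te_Task 3 = (3 + 4·4 + 5)/6 = 24/6 = 4; σ²_Task 3 = ((5−3)/6)² = 0.111
te_Task 4 = (8 + 4·9 + 10)/6 = 54/6 = 9; σ²_Task 4 = ((10−8)/6)² = 0.111
te_Task 5 = (9 + 4·14 + 25)/6 = 90/6 = 15; σ²_Task 5 = ((25−9)/6)² = 7.111
te_Task 6 = (1 + 4·6 + 11)/6 = 36/6 = 6; σ²_Task 6 = ((11−1)/6)² = 2.778
te_Task 7 = (11 + 4·12 + 13)/6 = 72/6 = 12; σ²_Task 7 = ((13−11)/6)² = 0.111
te_Task 8 = (5 + 4·9 + 13)/6 = 54/6 = 9; σ²_Task 8 = ((13−5)/6)² = 1.778
te_Task 9 = (10 + 4·14 + 18)/6 = 84/6 = 14; σ²_Task 9 = ((18−10)/6)² = 1.778

Forward pass:
ES_Task 1 = 0; EF_Task 1 = 4
ES_Task 2 = 0; EF_Task 2 = 4
ES_Task 3 = 0; EF_Task 3 = 4
ES_Task 4 = 0; EF_Task 4 = 9
ES_Task 5 = max(EF_Task 3=4, EF_Task 4=9) = 9; EF_Task 5 = 9+15 = 24
ES_Task 6 = 4; EF_Task 6 = 4+6 = 10
ES_Task 7 = 24; EF_Task 7 = 24+12 = 36
ES_Task 8 = 9; EF_Task 8 = 9+9 = 18
ES_Task 9 = max(EF_Task 2=4, EF_Task 3=4, EF_Task 6=10, EF_Task 7=36, EF_Task 8=18) = 36; EF_Task 9 = 36+14 = 50
Expected project duration μ = 50 hours. Critical path: Task 4 → Task 5 → Task 7 → Task 9.

Variance along critical path = 0.111 + 7.111 + 0.111 + 1.778 = 9.111
σ = √9.111 = 3.018 hours

3.02 hours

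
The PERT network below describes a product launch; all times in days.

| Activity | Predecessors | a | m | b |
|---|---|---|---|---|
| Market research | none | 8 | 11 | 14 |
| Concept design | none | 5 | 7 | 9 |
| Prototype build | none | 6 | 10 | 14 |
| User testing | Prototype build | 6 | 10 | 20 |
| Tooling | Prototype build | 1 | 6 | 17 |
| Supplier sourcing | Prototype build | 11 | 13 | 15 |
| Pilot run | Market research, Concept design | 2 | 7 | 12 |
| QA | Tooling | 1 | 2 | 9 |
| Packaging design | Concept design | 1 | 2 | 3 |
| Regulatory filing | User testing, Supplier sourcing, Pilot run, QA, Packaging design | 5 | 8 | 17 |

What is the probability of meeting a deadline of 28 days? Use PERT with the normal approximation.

0.054

te_Market research = (8 + 4·11 + 14)/6 = 66/6 = 11; σ²_Market research = ((14−8)/6)² = 1.000
te_Concept design = (5 + 4·7 + 9)/6 = 42/6 = 7; σ²_Concept design = ((9−5)/6)² = 0.444
te_Prototype build = (6 + 4·10 + 14)/6 = 60/6 = 10; σ²_Prototype build = ((14−6)/6)² = 1.778
te_User testing = (6 + 4·10 + 20)/6 = 66/6 = 11; σ²_User testing = ((20−6)/6)² = 5.444
te_Tooling = (1 + 4·6 + 17)/6 = 42/6 = 7; σ²_Tooling = ((17−1)/6)² = 7.111
te_Supplier sourcing = (11 + 4·13 + 15)/6 = 78/6 = 13; σ²_Supplier sourcing = ((15−11)/6)² = 0.444
te_Pilot run = (2 + 4·7 + 12)/6 = 42/6 = 7; σ²_Pilot run = ((12−2)/6)² = 2.778
te_QA = (1 + 4·2 + 9)/6 = 18/6 = 3; σ²_QA = ((9−1)/6)² = 1.778
te_Packaging design = (1 + 4·2 + 3)/6 = 12/6 = 2; σ²_Packaging design = ((3−1)/6)² = 0.111
te_Regulatory filing = (5 + 4·8 + 17)/6 = 54/6 = 9; σ²_Regulatory filing = ((17−5)/6)² = 4.000

Forward pass:
ES_Market research = 0; EF_Market research = 11
ES_Concept design = 0; EF_Concept design = 7
ES_Prototype build = 0; EF_Prototype build = 10
ES_User testing = 10; EF_User testing = 10+11 = 21
ES_Tooling = 10; EF_Tooling = 10+7 = 17
ES_Supplier sourcing = 10; EF_Supplier sourcing = 10+13 = 23
ES_Pilot run = max(EF_Market research=11, EF_Concept design=7) = 11; EF_Pilot run = 11+7 = 18
ES_QA = 17; EF_QA = 17+3 = 20
ES_Packaging design = 7; EF_Packaging design = 7+2 = 9
ES_Regulatory filing = max(EF_User testing=21, EF_Supplier sourcing=23, EF_Pilot run=18, EF_QA=20, EF_Packaging design=9) = 23; EF_Regulatory filing = 23+9 = 32
Expected project duration μ = 32 days. Critical path: Prototype build → Supplier sourcing → Regulatory filing.

Variance along critical path = 1.778 + 0.444 + 4.000 = 6.222; σ = √6.222 = 2.494 days.
Z = (28 − 32) / 2.494 = -1.604
P(T ≤ 28) = Φ(-1.604) ≈ 0.054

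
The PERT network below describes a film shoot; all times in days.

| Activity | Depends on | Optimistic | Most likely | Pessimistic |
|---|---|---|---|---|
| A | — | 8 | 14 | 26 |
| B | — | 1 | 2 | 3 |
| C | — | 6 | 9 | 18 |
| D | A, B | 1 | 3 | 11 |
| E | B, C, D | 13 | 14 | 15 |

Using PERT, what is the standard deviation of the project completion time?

3.45 days

te_A = (8 + 4·14 + 26)/6 = 90/6 = 15; σ²_A = ((26−8)/6)² = 9.000
te_B = (1 + 4·2 + 3)/6 = 12/6 = 2; σ²_B = ((3−1)/6)² = 0.111
te_C = (6 + 4·9 + 18)/6 = 60/6 = 10; σ²_C = ((18−6)/6)² = 4.000
te_D = (1 + 4·3 + 11)/6 = 24/6 = 4; σ²_D = ((11−1)/6)² = 2.778
te_E = (13 + 4·14 + 15)/6 = 84/6 = 14; σ²_E = ((15−13)/6)² = 0.111

Forward pass:
ES_A = 0; EF_A = 15
ES_B = 0; EF_B = 2
ES_C = 0; EF_C = 10
ES_D = max(EF_A=15, EF_B=2) = 15; EF_D = 15+4 = 19
ES_E = max(EF_B=2, EF_C=10, EF_D=19) = 19; EF_E = 19+14 = 33
Expected project duration μ = 33 days. Critical path: A → D → E.

Variance along critical path = 9.000 + 2.778 + 0.111 = 11.889
σ = √11.889 = 3.448 days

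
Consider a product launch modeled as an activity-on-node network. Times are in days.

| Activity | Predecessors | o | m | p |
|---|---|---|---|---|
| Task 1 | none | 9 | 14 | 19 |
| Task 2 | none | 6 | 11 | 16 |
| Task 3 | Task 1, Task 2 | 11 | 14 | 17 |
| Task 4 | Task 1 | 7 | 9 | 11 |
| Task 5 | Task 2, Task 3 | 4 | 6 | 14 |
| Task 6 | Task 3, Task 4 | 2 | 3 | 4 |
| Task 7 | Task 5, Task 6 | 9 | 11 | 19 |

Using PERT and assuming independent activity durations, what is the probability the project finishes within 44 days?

0.163

te_Task 1 = (9 + 4·14 + 19)/6 = 84/6 = 14; σ²_Task 1 = ((19−9)/6)² = 2.778
te_Task 2 = (6 + 4·11 + 16)/6 = 66/6 = 11; σ²_Task 2 = ((16−6)/6)² = 2.778
te_Task 3 = (11 + 4·14 + 17)/6 = 84/6 = 14; σ²_Task 3 = ((17−11)/6)² = 1.000
te_Task 4 = (7 + 4·9 + 11)/6 = 54/6 = 9; σ²_Task 4 = ((11−7)/6)² = 0.444
te_Task 5 = (4 + 4·6 + 14)/6 = 42/6 = 7; σ²_Task 5 = ((14−4)/6)² = 2.778
te_Task 6 = (2 + 4·3 + 4)/6 = 18/6 = 3; σ²_Task 6 = ((4−2)/6)² = 0.111
te_Task 7 = (9 + 4·11 + 19)/6 = 72/6 = 12; σ²_Task 7 = ((19−9)/6)² = 2.778

Forward pass:
ES_Task 1 = 0; EF_Task 1 = 14
ES_Task 2 = 0; EF_Task 2 = 11
ES_Task 3 = max(EF_Task 1=14, EF_Task 2=11) = 14; EF_Task 3 = 14+14 = 28
ES_Task 4 = 14; EF_Task 4 = 14+9 = 23
ES_Task 5 = max(EF_Task 2=11, EF_Task 3=28) = 28; EF_Task 5 = 28+7 = 35
ES_Task 6 = max(EF_Task 3=28, EF_Task 4=23) = 28; EF_Task 6 = 28+3 = 31
ES_Task 7 = max(EF_Task 5=35, EF_Task 6=31) = 35; EF_Task 7 = 35+12 = 47
Expected project duration μ = 47 days. Critical path: Task 1 → Task 3 → Task 5 → Task 7.

Variance along critical path = 2.778 + 1.000 + 2.778 + 2.778 = 9.333; σ = √9.333 = 3.055 days.
Z = (44 − 47) / 3.055 = -0.982
P(T ≤ 44) = Φ(-0.982) ≈ 0.163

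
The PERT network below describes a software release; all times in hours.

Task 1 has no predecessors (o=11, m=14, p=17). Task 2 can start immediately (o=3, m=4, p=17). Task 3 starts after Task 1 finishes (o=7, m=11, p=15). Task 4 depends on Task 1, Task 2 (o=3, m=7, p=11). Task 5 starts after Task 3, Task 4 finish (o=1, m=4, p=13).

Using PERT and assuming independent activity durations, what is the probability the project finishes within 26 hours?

0.062

te_Task 1 = (11 + 4·14 + 17)/6 = 84/6 = 14; σ²_Task 1 = ((17−11)/6)² = 1.000
te_Task 2 = (3 + 4·4 + 17)/6 = 36/6 = 6; σ²_Task 2 = ((17−3)/6)² = 5.444
te_Task 3 = (7 + 4·11 + 15)/6 = 66/6 = 11; σ²_Task 3 = ((15−7)/6)² = 1.778
te_Task 4 = (3 + 4·7 + 11)/6 = 42/6 = 7; σ²_Task 4 = ((11−3)/6)² = 1.778
te_Task 5 = (1 + 4·4 + 13)/6 = 30/6 = 5; σ²_Task 5 = ((13−1)/6)² = 4.000

Forward pass:
ES_Task 1 = 0; EF_Task 1 = 14
ES_Task 2 = 0; EF_Task 2 = 6
ES_Task 3 = 14; EF_Task 3 = 14+11 = 25
ES_Task 4 = max(EF_Task 1=14, EF_Task 2=6) = 14; EF_Task 4 = 14+7 = 21
ES_Task 5 = max(EF_Task 3=25, EF_Task 4=21) = 25; EF_Task 5 = 25+5 = 30
Expected project duration μ = 30 hours. Critical path: Task 1 → Task 3 → Task 5.

Variance along critical path = 1.000 + 1.778 + 4.000 = 6.778; σ = √6.778 = 2.603 hours.
Z = (26 − 30) / 2.603 = -1.536
P(T ≤ 26) = Φ(-1.536) ≈ 0.062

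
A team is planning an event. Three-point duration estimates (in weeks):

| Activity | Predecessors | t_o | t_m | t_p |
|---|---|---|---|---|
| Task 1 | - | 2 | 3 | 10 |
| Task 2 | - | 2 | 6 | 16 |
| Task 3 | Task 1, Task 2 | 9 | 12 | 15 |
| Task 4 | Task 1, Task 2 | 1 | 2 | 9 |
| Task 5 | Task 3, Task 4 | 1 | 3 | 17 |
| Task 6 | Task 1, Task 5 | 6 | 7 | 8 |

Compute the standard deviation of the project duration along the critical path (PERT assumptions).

te_Task 1 = (2 + 4·3 + 10)/6 = 24/6 = 4; σ²_Task 1 = ((10−2)/6)² = 1.778
te_Task 2 = (2 + 4·6 + 16)/6 = 42/6 = 7; σ²_Task 2 = ((16−2)/6)² = 5.444
te_Task 3 = (9 + 4·12 + 15)/6 = 72/6 = 12; σ²_Task 3 = ((15−9)/6)² = 1.000
te_Task 4 = (1 + 4·2 + 9)/6 = 18/6 = 3; σ²_Task 4 = ((9−1)/6)² = 1.778
te_Task 5 = (1 + 4·3 + 17)/6 = 30/6 = 5; σ²_Task 5 = ((17−1)/6)² = 7.111
te_Task 6 = (6 + 4·7 + 8)/6 = 42/6 = 7; σ²_Task 6 = ((8−6)/6)² = 0.111

Forward pass:
ES_Task 1 = 0; EF_Task 1 = 4
ES_Task 2 = 0; EF_Task 2 = 7
ES_Task 3 = max(EF_Task 1=4, EF_Task 2=7) = 7; EF_Task 3 = 7+12 = 19
ES_Task 4 = max(EF_Task 1=4, EF_Task 2=7) = 7; EF_Task 4 = 7+3 = 10
ES_Task 5 = max(EF_Task 3=19, EF_Task 4=10) = 19; EF_Task 5 = 19+5 = 24
ES_Task 6 = max(EF_Task 1=4, EF_Task 5=24) = 24; EF_Task 6 = 24+7 = 31
Expected project duration μ = 31 weeks. Critical path: Task 2 → Task 3 → Task 5 → Task 6.

Variance along critical path = 5.444 + 1.000 + 7.111 + 0.111 = 13.667
σ = √13.667 = 3.697 weeks

3.70 weeks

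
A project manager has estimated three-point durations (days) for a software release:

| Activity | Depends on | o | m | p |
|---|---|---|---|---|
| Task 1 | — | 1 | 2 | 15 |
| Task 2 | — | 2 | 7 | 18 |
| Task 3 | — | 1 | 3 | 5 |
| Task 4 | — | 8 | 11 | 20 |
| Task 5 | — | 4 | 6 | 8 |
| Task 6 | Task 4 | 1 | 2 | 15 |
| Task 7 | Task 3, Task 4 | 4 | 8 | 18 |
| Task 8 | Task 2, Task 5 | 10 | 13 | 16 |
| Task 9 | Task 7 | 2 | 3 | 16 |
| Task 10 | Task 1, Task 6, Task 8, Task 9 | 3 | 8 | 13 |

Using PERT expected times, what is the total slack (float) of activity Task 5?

te_Task 1 = (1 + 4·2 + 15)/6 = 24/6 = 4
te_Task 2 = (2 + 4·7 + 18)/6 = 48/6 = 8
te_Task 3 = (1 + 4·3 + 5)/6 = 18/6 = 3
te_Task 4 = (8 + 4·11 + 20)/6 = 72/6 = 12
te_Task 5 = (4 + 4·6 + 8)/6 = 36/6 = 6
te_Task 6 = (1 + 4·2 + 15)/6 = 24/6 = 4
te_Task 7 = (4 + 4·8 + 18)/6 = 54/6 = 9
te_Task 8 = (10 + 4·13 + 16)/6 = 78/6 = 13
te_Task 9 = (2 + 4·3 + 16)/6 = 30/6 = 5
te_Task 10 = (3 + 4·8 + 13)/6 = 48/6 = 8

Forward pass:
ES_Task 1 = 0; EF_Task 1 = 4
ES_Task 2 = 0; EF_Task 2 = 8
ES_Task 3 = 0; EF_Task 3 = 3
ES_Task 4 = 0; EF_Task 4 = 12
ES_Task 5 = 0; EF_Task 5 = 6
ES_Task 6 = 12; EF_Task 6 = 12+4 = 16
ES_Task 7 = max(EF_Task 3=3, EF_Task 4=12) = 12; EF_Task 7 = 12+9 = 21
ES_Task 8 = max(EF_Task 2=8, EF_Task 5=6) = 8; EF_Task 8 = 8+13 = 21
ES_Task 9 = 21; EF_Task 9 = 21+5 = 26
ES_Task 10 = max(EF_Task 1=4, EF_Task 6=16, EF_Task 8=21, EF_Task 9=26) = 26; EF_Task 10 = 26+8 = 34
Expected project duration μ = 34 days. Critical path: Task 4 → Task 7 → Task 9 → Task 10.

Backward pass:
LF_Task 10 = 34; LS_Task 10 = 34−8 = 26
LF_Task 9 = LS_Task 10 = 26; LS_Task 9 = 26−5 = 21
LF_Task 8 = LS_Task 10 = 26; LS_Task 8 = 26−13 = 13
LF_Task 7 = LS_Task 9 = 21; LS_Task 7 = 21−9 = 12
LF_Task 6 = LS_Task 10 = 26; LS_Task 6 = 26−4 = 22
LF_Task 5 = LS_Task 8 = 13; LS_Task 5 = 13−6 = 7
LF_Task 4 = min(LS_Task 6=22, LS_Task 7=12) = 12; LS_Task 4 = 12−12 = 0
LF_Task 3 = LS_Task 7 = 12; LS_Task 3 = 12−3 = 9
LF_Task 2 = LS_Task 8 = 13; LS_Task 2 = 13−8 = 5
LF_Task 1 = LS_Task 10 = 26; LS_Task 1 = 26−4 = 22
Slack_Task 5 = LS_Task 5 − ES_Task 5 = 7 − 0 = 7

7 days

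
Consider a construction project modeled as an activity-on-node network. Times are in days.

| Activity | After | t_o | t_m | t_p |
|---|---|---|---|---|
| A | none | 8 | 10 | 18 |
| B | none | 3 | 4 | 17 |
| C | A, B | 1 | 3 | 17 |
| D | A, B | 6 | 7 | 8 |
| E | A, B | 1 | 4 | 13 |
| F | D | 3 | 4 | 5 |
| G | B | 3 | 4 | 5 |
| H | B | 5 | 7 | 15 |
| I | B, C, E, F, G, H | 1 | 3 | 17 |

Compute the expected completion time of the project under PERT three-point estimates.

te_A = (8 + 4·10 + 18)/6 = 66/6 = 11
te_B = (3 + 4·4 + 17)/6 = 36/6 = 6
te_C = (1 + 4·3 + 17)/6 = 30/6 = 5
te_D = (6 + 4·7 + 8)/6 = 42/6 = 7
te_E = (1 + 4·4 + 13)/6 = 30/6 = 5
te_F = (3 + 4·4 + 5)/6 = 24/6 = 4
te_G = (3 + 4·4 + 5)/6 = 24/6 = 4
te_H = (5 + 4·7 + 15)/6 = 48/6 = 8
te_I = (1 + 4·3 + 17)/6 = 30/6 = 5

Forward pass:
ES_A = 0; EF_A = 11
ES_B = 0; EF_B = 6
ES_C = max(EF_A=11, EF_B=6) = 11; EF_C = 11+5 = 16
ES_D = max(EF_A=11, EF_B=6) = 11; EF_D = 11+7 = 18
ES_E = max(EF_A=11, EF_B=6) = 11; EF_E = 11+5 = 16
ES_F = 18; EF_F = 18+4 = 22
ES_G = 6; EF_G = 6+4 = 10
ES_H = 6; EF_H = 6+8 = 14
ES_I = max(EF_B=6, EF_C=16, EF_E=16, EF_F=22, EF_G=10, EF_H=14) = 22; EF_I = 22+5 = 27
Expected project duration μ = 27 days. Critical path: A → D → F → I.

27 days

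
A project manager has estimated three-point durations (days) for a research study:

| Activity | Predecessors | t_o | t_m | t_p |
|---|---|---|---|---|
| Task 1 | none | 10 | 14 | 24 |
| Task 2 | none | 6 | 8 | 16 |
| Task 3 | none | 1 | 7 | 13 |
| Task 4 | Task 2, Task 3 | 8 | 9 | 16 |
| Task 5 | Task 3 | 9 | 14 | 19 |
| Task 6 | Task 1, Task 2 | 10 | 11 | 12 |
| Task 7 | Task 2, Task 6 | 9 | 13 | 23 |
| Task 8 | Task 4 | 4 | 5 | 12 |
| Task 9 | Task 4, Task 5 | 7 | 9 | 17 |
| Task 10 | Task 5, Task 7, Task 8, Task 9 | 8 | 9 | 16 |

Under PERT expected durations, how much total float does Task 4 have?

te_Task 1 = (10 + 4·14 + 24)/6 = 90/6 = 15
te_Task 2 = (6 + 4·8 + 16)/6 = 54/6 = 9
te_Task 3 = (1 + 4·7 + 13)/6 = 42/6 = 7
te_Task 4 = (8 + 4·9 + 16)/6 = 60/6 = 10
te_Task 5 = (9 + 4·14 + 19)/6 = 84/6 = 14
te_Task 6 = (10 + 4·11 + 12)/6 = 66/6 = 11
te_Task 7 = (9 + 4·13 + 23)/6 = 84/6 = 14
te_Task 8 = (4 + 4·5 + 12)/6 = 36/6 = 6
te_Task 9 = (7 + 4·9 + 17)/6 = 60/6 = 10
te_Task 10 = (8 + 4·9 + 16)/6 = 60/6 = 10

Forward pass:
ES_Task 1 = 0; EF_Task 1 = 15
ES_Task 2 = 0; EF_Task 2 = 9
ES_Task 3 = 0; EF_Task 3 = 7
ES_Task 4 = max(EF_Task 2=9, EF_Task 3=7) = 9; EF_Task 4 = 9+10 = 19
ES_Task 5 = 7; EF_Task 5 = 7+14 = 21
ES_Task 6 = max(EF_Task 1=15, EF_Task 2=9) = 15; EF_Task 6 = 15+11 = 26
ES_Task 7 = max(EF_Task 2=9, EF_Task 6=26) = 26; EF_Task 7 = 26+14 = 40
ES_Task 8 = 19; EF_Task 8 = 19+6 = 25
ES_Task 9 = max(EF_Task 4=19, EF_Task 5=21) = 21; EF_Task 9 = 21+10 = 31
ES_Task 10 = max(EF_Task 5=21, EF_Task 7=40, EF_Task 8=25, EF_Task 9=31) = 40; EF_Task 10 = 40+10 = 50
Expected project duration μ = 50 days. Critical path: Task 1 → Task 6 → Task 7 → Task 10.

Backward pass:
LF_Task 10 = 50; LS_Task 10 = 50−10 = 40
LF_Task 9 = LS_Task 10 = 40; LS_Task 9 = 40−10 = 30
LF_Task 8 = LS_Task 10 = 40; LS_Task 8 = 40−6 = 34
LF_Task 7 = LS_Task 10 = 40; LS_Task 7 = 40−14 = 26
LF_Task 6 = LS_Task 7 = 26; LS_Task 6 = 26−11 = 15
LF_Task 5 = min(LS_Task 9=30, LS_Task 10=40) = 30; LS_Task 5 = 30−14 = 16
LF_Task 4 = min(LS_Task 8=34, LS_Task 9=30) = 30; LS_Task 4 = 30−10 = 20
LF_Task 3 = min(LS_Task 4=20, LS_Task 5=16) = 16; LS_Task 3 = 16−7 = 9
LF_Task 2 = min(LS_Task 4=20, LS_Task 6=15, LS_Task 7=26) = 15; LS_Task 2 = 15−9 = 6
LF_Task 1 = LS_Task 6 = 15; LS_Task 1 = 15−15 = 0
Slack_Task 4 = LS_Task 4 − ES_Task 4 = 20 − 9 = 11

11 days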